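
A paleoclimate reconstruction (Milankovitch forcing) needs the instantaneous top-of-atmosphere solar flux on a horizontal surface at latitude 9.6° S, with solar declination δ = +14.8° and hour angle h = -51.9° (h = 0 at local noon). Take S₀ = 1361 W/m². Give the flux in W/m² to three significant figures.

cos θ_z = sin φ sin δ + cos φ cos δ cos h = -0.042600 + 0.588210 = 0.545610.
Flux = S₀ · cos θ_z = 1361 × 0.545610 = 742.6 W/m².

743 W/m²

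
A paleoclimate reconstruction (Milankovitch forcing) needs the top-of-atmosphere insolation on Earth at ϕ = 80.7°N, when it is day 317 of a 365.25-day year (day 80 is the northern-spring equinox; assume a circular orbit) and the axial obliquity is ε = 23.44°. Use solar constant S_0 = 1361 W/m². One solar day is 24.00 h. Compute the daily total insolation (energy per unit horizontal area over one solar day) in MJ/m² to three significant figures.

0.00 MJ/m²

Solar longitude: L_s = 360° × (317 − 80)/365.25 = 233.593°.
sin δ = sin 23.44° × sin 233.593° = -0.32015, so δ = -18.672°.
cos h₀ = −tan(+80.7°) tan(-18.672°) = 2.0637 ≥ 1 ⇒ polar night, h₀ = 0 and Q̄ = 0.
Daily total = Q̄ × 24.00 h × 3600 s/h = 0.00 MJ/m².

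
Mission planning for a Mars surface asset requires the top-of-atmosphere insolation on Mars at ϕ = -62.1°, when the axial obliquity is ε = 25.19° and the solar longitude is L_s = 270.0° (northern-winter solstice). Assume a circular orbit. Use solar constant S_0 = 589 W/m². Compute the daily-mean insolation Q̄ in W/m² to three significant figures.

Solar declination: sin δ = sin ε · sin L_s = sin 25.19° × sin 270.0° = -0.42562, so δ = -25.190°.
cos h₀ = −tan(-62.1°) tan(-25.190°) = -0.8883, h₀ = 2.6645 rad.
Bracket: h₀ sin ϕ sin δ + cos ϕ cos δ sin h₀ = 2.6645×-0.88377×-0.42562 + 0.46793×0.90490×0.45919 = 1.002252 + 0.194435 = 1.196687.
Q̄ = (S_0/π) × [bracket] = (589/π) × 1.196687 = 224.4 W/m².

Q̄ ≈ 224 W/m²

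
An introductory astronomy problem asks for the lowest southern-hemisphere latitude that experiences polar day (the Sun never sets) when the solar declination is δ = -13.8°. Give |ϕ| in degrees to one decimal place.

Polar day requires cos h₀ = −tan ϕ tan δ ≤ −1, i.e. tan ϕ tan δ ≥ 1.
The boundary is |tan ϕ| · |tan δ| = 1, so |ϕ| = 90° − |δ| = 90° − 13.8° = 76.2° in the southern hemisphere.

|ϕ| = 76.2°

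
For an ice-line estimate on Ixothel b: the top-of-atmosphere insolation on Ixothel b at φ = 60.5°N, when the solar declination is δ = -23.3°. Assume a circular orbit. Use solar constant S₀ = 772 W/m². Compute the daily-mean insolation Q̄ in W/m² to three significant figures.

Q̄ ≈ 12.4 W/m²

cos H₀ = −tan(+60.5°) tan(-23.300°) = 0.7612, H₀ = 0.7056 rad.
Bracket: H₀ sin φ sin δ + cos φ cos δ sin H₀ = 0.7056×0.87036×-0.39555 + 0.49242×0.91845×0.64851 = -0.242918 + 0.293297 = 0.050379.
Q̄ = (S₀/π) × [bracket] = (772/π) × 0.050379 = 12.38 W/m².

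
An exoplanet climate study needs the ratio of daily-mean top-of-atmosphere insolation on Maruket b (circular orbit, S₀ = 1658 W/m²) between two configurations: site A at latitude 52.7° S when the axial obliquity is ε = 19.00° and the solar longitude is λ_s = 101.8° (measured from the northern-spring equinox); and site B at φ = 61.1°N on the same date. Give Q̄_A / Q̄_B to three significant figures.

Q̄_A / Q̄_B ≈ 0.237

— Configuration A (φ=-52.7°):
Solar declination: sin δ = sin ε · sin λ_s = sin 19.00° × sin 101.8° = 0.31869, so δ = +18.584°.
cos H₀ = −tan(-52.7°) tan(+18.584°) = 0.4414, H₀ = 1.1137 rad.
Bracket: H₀ sin φ sin δ + cos φ cos δ sin H₀ = 1.1137×-0.79547×0.31869 + 0.60599×0.94786×0.89734 = -0.282332 + 0.515426 = 0.233094.
Q̄ = (S₀/π) × [bracket] = (1658/π) × 0.233094 = 123.02 W/m².
— Configuration B (φ=+61.1°):
cos H₀ = −tan(+61.1°) tan(+18.584°) = -0.6091, H₀ = 2.2257 rad.
Bracket: H₀ sin φ sin δ + cos φ cos δ sin H₀ = 2.2257×0.87546×0.31869 + 0.48328×0.94786×0.79312 = 0.620971 + 0.363314 = 0.984285.
Q̄ = (S₀/π) × [bracket] = (1658/π) × 0.984285 = 519.46 W/m².
Ratio Q̄_A / Q̄_B = 123.02 / 519.46 = 0.2368.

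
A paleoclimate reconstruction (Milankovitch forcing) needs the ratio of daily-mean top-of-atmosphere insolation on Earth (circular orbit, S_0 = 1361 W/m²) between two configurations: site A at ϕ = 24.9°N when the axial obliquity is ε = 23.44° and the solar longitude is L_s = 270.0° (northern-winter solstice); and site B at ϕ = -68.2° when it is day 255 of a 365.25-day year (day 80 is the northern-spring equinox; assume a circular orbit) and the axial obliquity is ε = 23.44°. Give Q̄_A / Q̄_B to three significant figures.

— Configuration A (ϕ=+24.9°):
Solar declination: sin δ = sin ε · sin L_s = sin 23.44° × sin 270.0° = -0.39779, so δ = -23.440°.
cos h₀ = −tan(+24.9°) tan(-23.440°) = 0.2013, h₀ = 1.3682 rad.
Bracket: h₀ sin ϕ sin δ + cos ϕ cos δ sin h₀ = 1.3682×0.42104×-0.39779 + 0.90704×0.91748×0.97954 = -0.229154 + 0.815164 = 0.586010.
Q̄ = (S_0/π) × [bracket] = (1361/π) × 0.586010 = 253.87 W/m².
— Configuration B (ϕ=-68.2°):
Solar longitude: L_s = 360° × (255 − 80)/365.25 = 172.485°.
sin δ = sin 23.44° × sin 172.485° = 0.05203, so δ = +2.982°.
cos h₀ = −tan(-68.2°) tan(+2.982°) = 0.1303, h₀ = 1.4402 rad.
Bracket: h₀ sin ϕ sin δ + cos ϕ cos δ sin h₀ = 1.4402×-0.92849×0.05203 + 0.37137×0.99865×0.99148 = -0.069575 + 0.367709 = 0.298134.
Q̄ = (S_0/π) × [bracket] = (1361/π) × 0.298134 = 129.16 W/m².
Ratio Q̄_A / Q̄_B = 253.87 / 129.16 = 1.966.

Q̄_A / Q̄_B ≈ 1.97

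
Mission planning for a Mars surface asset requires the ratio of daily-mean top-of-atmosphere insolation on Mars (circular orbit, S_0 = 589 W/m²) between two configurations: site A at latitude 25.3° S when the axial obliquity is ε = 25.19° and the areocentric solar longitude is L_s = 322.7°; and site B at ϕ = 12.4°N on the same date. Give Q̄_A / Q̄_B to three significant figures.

— Configuration A (ϕ=-25.3°):
sin δ = sin 25.19° × sin 322.7° = -0.25792, so δ = -14.947°.
cos h₀ = −tan(-25.3°) tan(-14.947°) = -0.1262, h₀ = 1.6973 rad.
Bracket: h₀ sin ϕ sin δ + cos ϕ cos δ sin h₀ = 1.6973×-0.42736×-0.25792 + 0.90408×0.96617×0.99201 = 0.187084 + 0.866516 = 1.053600.
Q̄ = (S_0/π) × [bracket] = (589/π) × 1.053600 = 197.53 W/m².
— Configuration B (ϕ=+12.4°):
cos h₀ = −tan(+12.4°) tan(-14.947°) = 0.0587, h₀ = 1.5121 rad.
Bracket: h₀ sin ϕ sin δ + cos ϕ cos δ sin h₀ = 1.5121×0.21474×-0.25792 + 0.97667×0.96617×0.99828 = -0.083749 + 0.942006 = 0.858257.
Q̄ = (S_0/π) × [bracket] = (589/π) × 0.858257 = 160.91 W/m².
Ratio Q̄_A / Q̄_B = 197.53 / 160.91 = 1.228.

Q̄_A / Q̄_B ≈ 1.23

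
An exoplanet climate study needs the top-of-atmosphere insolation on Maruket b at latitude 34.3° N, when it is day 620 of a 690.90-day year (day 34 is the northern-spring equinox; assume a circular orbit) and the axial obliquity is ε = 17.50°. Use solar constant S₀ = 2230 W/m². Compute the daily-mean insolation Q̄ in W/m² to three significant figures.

Q̄ ≈ 423 W/m²

Solar longitude: λ_s = 360° × (620 − 34)/690.90 = 305.341°.
sin δ = sin 17.50° × sin 305.341° = -0.24529, so δ = -14.199°.
cos H₀ = −tan(+34.3°) tan(-14.199°) = 0.1726, H₀ = 1.3973 rad.
Bracket: H₀ sin φ sin δ + cos φ cos δ sin H₀ = 1.3973×0.56353×-0.24529 + 0.82610×0.96945×0.98499 = -0.193146 + 0.788842 = 0.595696.
Q̄ = (S₀/π) × [bracket] = (2230/π) × 0.595696 = 422.8 W/m².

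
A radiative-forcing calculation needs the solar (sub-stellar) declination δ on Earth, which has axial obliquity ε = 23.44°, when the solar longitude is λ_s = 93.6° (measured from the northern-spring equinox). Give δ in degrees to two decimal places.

δ = +23.39°

sin δ = sin ε · sin λ_s = sin 23.44° × sin 93.6° = 0.397004.
δ = arcsin(0.397004) = +23.39°.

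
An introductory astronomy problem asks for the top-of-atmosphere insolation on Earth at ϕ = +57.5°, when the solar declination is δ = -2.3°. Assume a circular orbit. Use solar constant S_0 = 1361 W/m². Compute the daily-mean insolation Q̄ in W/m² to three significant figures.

cos h₀ = −tan(+57.5°) tan(-2.300°) = 0.0630, h₀ = 1.5077 rad.
Bracket: h₀ sin ϕ sin δ + cos ϕ cos δ sin h₀ = 1.5077×0.84339×-0.04013 + 0.53730×0.99919×0.99801 = -0.051028 + 0.535796 = 0.484768.
Q̄ = (S_0/π) × [bracket] = (1361/π) × 0.484768 = 210.0 W/m².

Q̄ ≈ 210 W/m²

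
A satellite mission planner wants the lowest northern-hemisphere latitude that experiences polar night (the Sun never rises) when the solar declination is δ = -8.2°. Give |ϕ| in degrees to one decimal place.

Polar night requires cos h₀ = −tan ϕ tan δ ≥ 1, i.e. tan ϕ tan δ ≤ −1.
The boundary is |tan ϕ| · |tan δ| = 1, so |ϕ| = 90° − |δ| = 90° − 8.2° = 81.8° in the northern hemisphere.

|ϕ| = 81.8°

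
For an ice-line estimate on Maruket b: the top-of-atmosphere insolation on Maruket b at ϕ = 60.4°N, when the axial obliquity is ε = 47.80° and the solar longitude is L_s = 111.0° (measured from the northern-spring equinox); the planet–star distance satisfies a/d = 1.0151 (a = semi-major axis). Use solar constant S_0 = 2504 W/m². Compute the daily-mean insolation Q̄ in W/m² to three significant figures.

Solar declination: sin δ = sin ε · sin L_s = sin 47.80° × sin 111.0° = 0.69160, so δ = +43.757°.
cos h₀ = −tan(+60.4°) tan(+43.757°) = -1.6855 ≤ −1 ⇒ polar day, h₀ = π.
Bracket: h₀ sin ϕ sin δ + cos ϕ cos δ sin h₀ = 3.1416×0.86949×0.69160 + 0.49394×0.72228×0.00000 = 1.889167 + 0.000000 = 1.889167.
Inverse-square distance factor (a/d)² = 1.0151² = 1.030428.
Q̄ = (S_0/π) × 1.030428 × [bracket] = (2504/π) × 1.030428 × 1.889167 = 1552 W/m².

Q̄ ≈ 1.55e+03 W/m²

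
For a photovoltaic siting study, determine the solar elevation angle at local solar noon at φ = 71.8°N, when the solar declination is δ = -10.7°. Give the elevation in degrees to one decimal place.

At local noon the hour angle is zero, so the zenith angle equals |φ − δ| = |+71.8° − (-10.700°)| = 82.500°.
Elevation = 90° − 82.500° = 7.5°.

7.5°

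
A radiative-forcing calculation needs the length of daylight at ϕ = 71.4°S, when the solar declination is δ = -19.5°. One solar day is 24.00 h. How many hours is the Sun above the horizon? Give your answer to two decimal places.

24.00 h

Sunrise equation: cos h₀ = −tan ϕ · tan δ = -1.0522 ≤ −1, so the Sun never sets (polar day) and h₀ = π.
Daylight = 2h₀/(2π) × 24.00 h = (3.1416/π) × 24.00 = 24.00 h.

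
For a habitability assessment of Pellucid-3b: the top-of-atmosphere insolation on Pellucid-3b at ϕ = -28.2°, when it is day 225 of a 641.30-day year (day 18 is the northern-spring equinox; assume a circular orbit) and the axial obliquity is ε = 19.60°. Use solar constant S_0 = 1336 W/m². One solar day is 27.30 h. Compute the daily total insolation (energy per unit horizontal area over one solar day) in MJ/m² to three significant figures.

26.3 MJ/m²

Solar longitude: L_s = 360° × (225 − 18)/641.30 = 116.201°.
sin δ = sin 19.60° × sin 116.201° = 0.30098, so δ = +17.517°.
cos h₀ = −tan(-28.2°) tan(+17.517°) = 0.1692, h₀ = 1.4007 rad.
Bracket: h₀ sin ϕ sin δ + cos ϕ cos δ sin h₀ = 1.4007×-0.47255×0.30098 + 0.88130×0.95363×0.98558 = -0.199219 + 0.828315 = 0.629096.
Q̄ = (S_0/π) × [bracket] = (1336/π) × 0.629096 = 267.53 W/m².
Daily total = Q̄ × 27.30 h × 3600 s/h = 267.53 × 27.30 × 3600 / 10⁶ = 26.29 MJ/m².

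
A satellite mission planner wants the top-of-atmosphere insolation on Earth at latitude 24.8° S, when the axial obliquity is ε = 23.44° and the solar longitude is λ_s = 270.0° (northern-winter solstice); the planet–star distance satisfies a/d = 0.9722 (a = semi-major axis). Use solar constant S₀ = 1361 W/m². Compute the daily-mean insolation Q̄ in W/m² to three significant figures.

Q̄ ≈ 455 W/m²

Solar declination: sin δ = sin ε · sin λ_s = sin 23.44° × sin 270.0° = -0.39779, so δ = -23.440°.
cos H₀ = −tan(-24.8°) tan(-23.440°) = -0.2003, H₀ = 1.7725 rad.
Bracket: H₀ sin φ sin δ + cos φ cos δ sin H₀ = 1.7725×-0.41945×-0.39779 + 0.90778×0.91748×0.97973 = 0.295747 + 0.815988 = 1.111735.
Inverse-square distance factor (a/d)² = 0.9722² = 0.945173.
Q̄ = (S₀/π) × 0.945173 × [bracket] = (1361/π) × 0.945173 × 1.111735 = 455.2 W/m².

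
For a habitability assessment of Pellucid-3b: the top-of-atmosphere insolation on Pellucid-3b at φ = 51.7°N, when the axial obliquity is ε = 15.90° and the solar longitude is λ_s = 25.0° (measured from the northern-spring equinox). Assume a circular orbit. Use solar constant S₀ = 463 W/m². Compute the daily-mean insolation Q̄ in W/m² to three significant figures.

Solar declination: sin δ = sin ε · sin λ_s = sin 15.90° × sin 25.0° = 0.11578, so δ = +6.649°.
cos H₀ = −tan(+51.7°) tan(+6.649°) = -0.1476, H₀ = 1.7189 rad.
Bracket: H₀ sin φ sin δ + cos φ cos δ sin H₀ = 1.7189×0.78478×0.11578 + 0.61978×0.99327×0.98905 = 0.156182 + 0.608868 = 0.765050.
Q̄ = (S₀/π) × [bracket] = (463/π) × 0.765050 = 112.8 W/m².

Q̄ ≈ 113 W/m²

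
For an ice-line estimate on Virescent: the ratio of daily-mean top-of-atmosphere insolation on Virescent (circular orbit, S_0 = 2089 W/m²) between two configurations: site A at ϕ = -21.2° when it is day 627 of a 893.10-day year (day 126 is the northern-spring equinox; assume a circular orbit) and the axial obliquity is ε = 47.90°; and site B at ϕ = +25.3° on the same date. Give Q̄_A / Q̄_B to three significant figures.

Q̄_A / Q̄_B ≈ 1.53

— Configuration A (ϕ=-21.2°):
Solar longitude: L_s = 360° × (627 − 126)/893.10 = 201.948°.
sin δ = sin 47.90° × sin 201.948° = -0.27733, so δ = -16.101°.
cos h₀ = −tan(-21.2°) tan(-16.101°) = -0.1120, h₀ = 1.6830 rad.
Bracket: h₀ sin ϕ sin δ + cos ϕ cos δ sin h₀ = 1.6830×-0.36162×-0.27733 + 0.93232×0.96078×0.99371 = 0.168785 + 0.890120 = 1.058905.
Q̄ = (S_0/π) × [bracket] = (2089/π) × 1.058905 = 704.12 W/m².
— Configuration B (ϕ=+25.3°):
cos h₀ = −tan(+25.3°) tan(-16.101°) = 0.1364, h₀ = 1.4339 rad.
Bracket: h₀ sin ϕ sin δ + cos ϕ cos δ sin h₀ = 1.4339×0.42736×-0.27733 + 0.90408×0.96078×0.99065 = -0.169945 + 0.860500 = 0.690555.
Q̄ = (S_0/π) × [bracket] = (2089/π) × 0.690555 = 459.18 W/m².
Ratio Q̄_A / Q̄_B = 704.12 / 459.18 = 1.533.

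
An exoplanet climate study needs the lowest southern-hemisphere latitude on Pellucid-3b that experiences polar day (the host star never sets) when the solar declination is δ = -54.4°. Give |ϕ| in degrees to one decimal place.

Polar day requires cos h₀ = −tan ϕ tan δ ≤ −1, i.e. tan ϕ tan δ ≥ 1.
The boundary is |tan ϕ| · |tan δ| = 1, so |ϕ| = 90° − |δ| = 90° − 54.4° = 35.6° in the southern hemisphere.

|ϕ| = 35.6°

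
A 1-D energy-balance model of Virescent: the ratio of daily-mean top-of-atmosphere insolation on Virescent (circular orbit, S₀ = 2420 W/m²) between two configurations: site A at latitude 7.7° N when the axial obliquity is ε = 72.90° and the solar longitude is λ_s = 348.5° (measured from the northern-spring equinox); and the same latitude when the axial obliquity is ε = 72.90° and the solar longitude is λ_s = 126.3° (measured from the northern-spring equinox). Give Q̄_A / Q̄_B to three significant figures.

— Configuration A (φ=+7.7°):
Solar declination: sin δ = sin ε · sin λ_s = sin 72.90° × sin 348.5° = -0.19055, so δ = -10.985°.
cos H₀ = −tan(+7.7°) tan(-10.985°) = 0.0262, H₀ = 1.5445 rad.
Bracket: H₀ sin φ sin δ + cos φ cos δ sin H₀ = 1.5445×0.13399×-0.19055 + 0.99098×0.98168×0.99966 = -0.039434 + 0.972494 = 0.933060.
Q̄ = (S₀/π) × [bracket] = (2420/π) × 0.933060 = 718.75 W/m².
— Configuration B (φ=+7.7°):
Solar declination: sin δ = sin ε · sin λ_s = sin 72.90° × sin 126.3° = 0.77030, so δ = +50.381°.
cos H₀ = −tan(+7.7°) tan(+50.381°) = -0.1633, H₀ = 1.7349 rad.
Bracket: H₀ sin φ sin δ + cos φ cos δ sin H₀ = 1.7349×0.13399×0.77030 + 0.99098×0.63768×0.98657 = 0.179063 + 0.623441 = 0.802504.
Q̄ = (S₀/π) × [bracket] = (2420/π) × 0.802504 = 618.18 W/m².
Ratio Q̄_A / Q̄_B = 718.75 / 618.18 = 1.163.

Q̄_A / Q̄_B ≈ 1.16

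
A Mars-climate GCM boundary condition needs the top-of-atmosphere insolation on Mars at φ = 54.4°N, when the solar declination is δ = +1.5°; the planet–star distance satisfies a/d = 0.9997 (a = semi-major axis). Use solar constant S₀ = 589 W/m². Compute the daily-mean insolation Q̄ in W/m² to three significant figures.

cos H₀ = −tan(+54.4°) tan(+1.500°) = -0.0366, H₀ = 1.6074 rad.
Bracket: H₀ sin φ sin δ + cos φ cos δ sin H₀ = 1.6074×0.81310×0.02618 + 0.58212×0.99966×0.99933 = 0.034217 + 0.581532 = 0.615749.
Inverse-square distance factor (a/d)² = 0.9997² = 0.999400.
Q̄ = (S₀/π) × 0.999400 × [bracket] = (589/π) × 0.999400 × 0.615749 = 115.4 W/m².

Q̄ ≈ 115 W/m²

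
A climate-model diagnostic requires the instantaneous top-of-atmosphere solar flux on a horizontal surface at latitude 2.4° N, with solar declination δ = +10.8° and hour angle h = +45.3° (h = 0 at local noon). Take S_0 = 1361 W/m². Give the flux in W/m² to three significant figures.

cos θ_z = sin ϕ sin δ + cos ϕ cos δ cos h = 0.007847 + 0.690330 = 0.698177.
Flux = S_0 · cos θ_z = 1361 × 0.698177 = 950.2 W/m².

950 W/m²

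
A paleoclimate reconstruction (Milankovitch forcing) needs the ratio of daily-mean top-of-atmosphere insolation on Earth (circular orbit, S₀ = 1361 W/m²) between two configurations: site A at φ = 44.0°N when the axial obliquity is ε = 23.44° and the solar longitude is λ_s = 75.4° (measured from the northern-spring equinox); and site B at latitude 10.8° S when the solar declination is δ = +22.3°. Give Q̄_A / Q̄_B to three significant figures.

— Configuration A (φ=+44.0°):
Solar declination: sin δ = sin ε · sin λ_s = sin 23.44° × sin 75.4° = 0.38494, so δ = +22.640°.
cos H₀ = −tan(+44.0°) tan(+22.640°) = -0.4028, H₀ = 1.9853 rad.
Bracket: H₀ sin φ sin δ + cos φ cos δ sin H₀ = 1.9853×0.69466×0.38494 + 0.71934×0.92294×0.91530 = 0.530874 + 0.607675 = 1.138549.
Q̄ = (S₀/π) × [bracket] = (1361/π) × 1.138549 = 493.24 W/m².
— Configuration B (φ=-10.8°):
cos H₀ = −tan(-10.8°) tan(+22.300°) = 0.0782, H₀ = 1.4925 rad.
Bracket: H₀ sin φ sin δ + cos φ cos δ sin H₀ = 1.4925×-0.18738×0.37946 + 0.98229×0.92521×0.99693 = -0.106122 + 0.906034 = 0.799912.
Q̄ = (S₀/π) × [bracket] = (1361/π) × 0.799912 = 346.54 W/m².
Ratio Q̄_A / Q̄_B = 493.24 / 346.54 = 1.423.

Q̄_A / Q̄_B ≈ 1.42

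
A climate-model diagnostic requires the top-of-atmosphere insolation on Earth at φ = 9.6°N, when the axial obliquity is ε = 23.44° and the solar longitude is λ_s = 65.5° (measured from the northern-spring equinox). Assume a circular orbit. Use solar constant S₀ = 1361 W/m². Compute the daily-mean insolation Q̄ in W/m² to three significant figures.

Q̄ ≈ 440 W/m²

Solar declination: sin δ = sin ε · sin λ_s = sin 23.44° × sin 65.5° = 0.36197, so δ = +21.221°.
cos H₀ = −tan(+9.6°) tan(+21.221°) = -0.0657, H₀ = 1.6365 rad.
Bracket: H₀ sin φ sin δ + cos φ cos δ sin H₀ = 1.6365×0.16677×0.36197 + 0.98600×0.93219×0.99784 = 0.098789 + 0.917154 = 1.015943.
Q̄ = (S₀/π) × [bracket] = (1361/π) × 1.015943 = 440.1 W/m².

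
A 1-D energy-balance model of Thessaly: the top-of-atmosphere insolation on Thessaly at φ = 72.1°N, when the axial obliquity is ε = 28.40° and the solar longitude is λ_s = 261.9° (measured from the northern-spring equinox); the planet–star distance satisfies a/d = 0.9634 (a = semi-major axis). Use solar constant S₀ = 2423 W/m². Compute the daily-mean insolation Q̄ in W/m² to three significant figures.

Solar declination: sin δ = sin ε · sin λ_s = sin 28.40° × sin 261.9° = -0.47088, so δ = -28.091°.
cos H₀ = −tan(+72.1°) tan(-28.091°) = 1.6525 ≥ 1 ⇒ polar night, H₀ = 0 and Q̄ = 0.
Inverse-square distance factor (a/d)² = 0.9634² = 0.928140.

Q̄ ≈ 0.00 W/m²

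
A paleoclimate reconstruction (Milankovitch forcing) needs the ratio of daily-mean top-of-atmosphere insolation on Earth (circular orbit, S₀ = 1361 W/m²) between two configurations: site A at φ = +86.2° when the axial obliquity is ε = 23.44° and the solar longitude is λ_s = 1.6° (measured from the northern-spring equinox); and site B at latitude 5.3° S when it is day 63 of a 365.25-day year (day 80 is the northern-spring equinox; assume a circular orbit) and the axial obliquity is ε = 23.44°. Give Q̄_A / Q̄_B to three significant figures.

— Configuration A (φ=+86.2°):
Solar declination: sin δ = sin ε · sin λ_s = sin 23.44° × sin 1.6° = 0.01111, so δ = +0.636°.
cos H₀ = −tan(+86.2°) tan(+0.636°) = -0.1672, H₀ = 1.7388 rad.
Bracket: H₀ sin φ sin δ + cos φ cos δ sin H₀ = 1.7388×0.99780×0.01111 + 0.06627×0.99994×0.98592 = 0.019276 + 0.065333 = 0.084609.
Q̄ = (S₀/π) × [bracket] = (1361/π) × 0.084609 = 36.654 W/m².
— Configuration B (φ=-5.3°):
Solar longitude: λ_s = 360° × (63 − 80)/365.25 = -16.756°, i.e. -16.756° + 360° = 343.244°.
sin δ = sin 23.44° × sin 343.244° = -0.11468, so δ = -6.585°.
cos H₀ = −tan(-5.3°) tan(-6.585°) = -0.0107, H₀ = 1.5815 rad.
Bracket: H₀ sin φ sin δ + cos φ cos δ sin H₀ = 1.5815×-0.09237×-0.11468 + 0.99572×0.99340×0.99994 = 0.016753 + 0.989089 = 1.005842.
Q̄ = (S₀/π) × [bracket] = (1361/π) × 1.005842 = 435.75 W/m².
Ratio Q̄_A / Q̄_B = 36.654 / 435.75 = 0.08412.

Q̄_A / Q̄_B ≈ 0.0841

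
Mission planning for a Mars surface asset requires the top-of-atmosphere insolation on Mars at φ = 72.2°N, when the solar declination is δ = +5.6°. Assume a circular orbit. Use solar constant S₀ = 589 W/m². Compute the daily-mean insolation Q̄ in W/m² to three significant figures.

Q̄ ≈ 87.1 W/m²

cos H₀ = −tan(+72.2°) tan(+5.600°) = -0.3054, H₀ = 1.8811 rad.
Bracket: H₀ sin φ sin δ + cos φ cos δ sin H₀ = 1.8811×0.95213×0.09758 + 0.30570×0.99523×0.95223 = 0.174771 + 0.289708 = 0.464479.
Q̄ = (S₀/π) × [bracket] = (589/π) × 0.464479 = 87.08 W/m².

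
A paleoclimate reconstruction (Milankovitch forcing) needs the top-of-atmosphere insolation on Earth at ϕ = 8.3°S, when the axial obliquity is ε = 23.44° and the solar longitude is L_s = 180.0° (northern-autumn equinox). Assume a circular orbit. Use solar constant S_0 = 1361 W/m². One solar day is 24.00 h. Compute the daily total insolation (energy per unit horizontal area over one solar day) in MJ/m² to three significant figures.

Solar declination: sin δ = sin ε · sin L_s = sin 23.44° × sin 180.0° = 0.00000, so δ = +0.000°.
cos h₀ = −tan(-8.3°) tan(+0.000°) = 0.0000, h₀ = 1.5708 rad.
Bracket: h₀ sin ϕ sin δ + cos ϕ cos δ sin h₀ = 1.5708×-0.14436×0.00000 + 0.98953×1.00000×1.00000 = -0.000000 + 0.989530 = 0.989530.
Q̄ = (S_0/π) × [bracket] = (1361/π) × 0.989530 = 428.68 W/m².
Daily total = Q̄ × 24.00 h × 3600 s/h = 428.68 × 24.00 × 3600 / 10⁶ = 37.04 MJ/m².

37.0 MJ/m²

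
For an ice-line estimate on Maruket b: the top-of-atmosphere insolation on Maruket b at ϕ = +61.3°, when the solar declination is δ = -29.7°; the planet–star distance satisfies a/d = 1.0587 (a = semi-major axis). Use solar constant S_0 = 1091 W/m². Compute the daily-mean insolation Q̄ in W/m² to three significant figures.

Q̄ ≈ 0.00 W/m²

cos h₀ = −tan(+61.3°) tan(-29.700°) = 1.0418 ≥ 1 ⇒ polar night, h₀ = 0 and Q̄ = 0.
Inverse-square distance factor (a/d)² = 1.0587² = 1.120846.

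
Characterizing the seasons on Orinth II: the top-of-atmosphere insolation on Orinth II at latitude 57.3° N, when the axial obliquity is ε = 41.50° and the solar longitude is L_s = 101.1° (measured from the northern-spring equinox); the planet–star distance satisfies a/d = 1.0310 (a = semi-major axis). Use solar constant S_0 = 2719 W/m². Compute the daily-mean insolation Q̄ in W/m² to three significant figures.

Solar declination: sin δ = sin ε · sin L_s = sin 41.50° × sin 101.1° = 0.65022, so δ = +40.559°.
cos h₀ = −tan(+57.3°) tan(+40.559°) = -1.3331 ≤ −1 ⇒ polar day, h₀ = π.
Bracket: h₀ sin ϕ sin δ + cos ϕ cos δ sin h₀ = 3.1416×0.84151×0.65022 + 0.54024×0.75974×0.00000 = 1.718979 + 0.000000 = 1.718979.
Inverse-square distance factor (a/d)² = 1.0310² = 1.062961.
Q̄ = (S_0/π) × 1.062961 × [bracket] = (2719/π) × 1.062961 × 1.718979 = 1581 W/m².

Q̄ ≈ 1.58e+03 W/m²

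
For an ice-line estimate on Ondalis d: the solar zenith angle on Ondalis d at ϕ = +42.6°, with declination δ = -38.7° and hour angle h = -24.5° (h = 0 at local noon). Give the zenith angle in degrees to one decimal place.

θ_z = 84.3°

cos θ_z = sin ϕ sin δ + cos ϕ cos δ cos h = -0.423212 + 0.522748 = 0.099536.
θ_z = arccos(0.099536) = 84.3°.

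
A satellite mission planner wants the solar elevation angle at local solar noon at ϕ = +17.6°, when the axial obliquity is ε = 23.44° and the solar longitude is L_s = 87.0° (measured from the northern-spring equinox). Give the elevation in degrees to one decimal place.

Solar declination: sin δ = sin ε · sin L_s = sin 23.44° × sin 87.0° = 0.39724, so δ = +23.406°.
At local noon the hour angle is zero, so the zenith angle equals |ϕ − δ| = |+17.6° − (+23.406°)| = 5.806°.
Elevation = 90° − 5.806° = 84.2°.

84.2°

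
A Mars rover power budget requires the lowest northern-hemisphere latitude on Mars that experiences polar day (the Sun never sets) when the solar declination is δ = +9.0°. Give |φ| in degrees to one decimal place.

|φ| = 81.0°

Polar day requires cos H₀ = −tan φ tan δ ≤ −1, i.e. tan φ tan δ ≥ 1.
The boundary is |tan φ| · |tan δ| = 1, so |φ| = 90° − |δ| = 90° − 9.0° = 81.0° in the northern hemisphere.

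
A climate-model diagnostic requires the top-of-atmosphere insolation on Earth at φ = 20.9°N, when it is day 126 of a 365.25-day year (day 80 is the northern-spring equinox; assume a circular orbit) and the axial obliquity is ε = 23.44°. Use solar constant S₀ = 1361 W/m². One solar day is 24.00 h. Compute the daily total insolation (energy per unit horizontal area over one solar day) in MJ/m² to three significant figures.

39.7 MJ/m²

Solar longitude: λ_s = 360° × (126 − 80)/365.25 = 45.339°.
sin δ = sin 23.44° × sin 45.339° = 0.28294, so δ = +16.436°.
cos H₀ = −tan(+20.9°) tan(+16.436°) = -0.1126, H₀ = 1.6837 rad.
Bracket: H₀ sin φ sin δ + cos φ cos δ sin H₀ = 1.6837×0.35674×0.28294 + 0.93420×0.95914×0.99364 = 0.169946 + 0.890330 = 1.060276.
Q̄ = (S₀/π) × [bracket] = (1361/π) × 1.060276 = 459.33 W/m².
Daily total = Q̄ × 24.00 h × 3600 s/h = 459.33 × 24.00 × 3600 / 10⁶ = 39.69 MJ/m².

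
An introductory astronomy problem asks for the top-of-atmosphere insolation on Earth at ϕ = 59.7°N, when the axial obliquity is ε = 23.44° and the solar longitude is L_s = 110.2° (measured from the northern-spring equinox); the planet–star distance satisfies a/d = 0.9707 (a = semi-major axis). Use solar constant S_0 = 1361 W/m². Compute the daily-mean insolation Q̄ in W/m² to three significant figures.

Q̄ ≈ 445 W/m²

Solar declination: sin δ = sin ε · sin L_s = sin 23.44° × sin 110.2° = 0.37332, so δ = +21.921°.
cos h₀ = −tan(+59.7°) tan(+21.921°) = -0.6887, h₀ = 2.3304 rad.
Bracket: h₀ sin ϕ sin δ + cos ϕ cos δ sin h₀ = 2.3304×0.86340×0.37332 + 0.50453×0.92770×0.72509 = 0.751145 + 0.339380 = 1.090525.
Inverse-square distance factor (a/d)² = 0.9707² = 0.942258.
Q̄ = (S_0/π) × 0.942258 × [bracket] = (1361/π) × 0.942258 × 1.090525 = 445.2 W/m².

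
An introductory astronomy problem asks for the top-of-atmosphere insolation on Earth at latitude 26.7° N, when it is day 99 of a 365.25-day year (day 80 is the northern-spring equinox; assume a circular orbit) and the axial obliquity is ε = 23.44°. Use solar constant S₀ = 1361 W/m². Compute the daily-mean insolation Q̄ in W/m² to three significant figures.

Solar longitude: λ_s = 360° × (99 − 80)/365.25 = 18.727°.
sin δ = sin 23.44° × sin 18.727° = 0.12771, so δ = +7.337°.
cos H₀ = −tan(+26.7°) tan(+7.337°) = -0.0648, H₀ = 1.6356 rad.
Bracket: H₀ sin φ sin δ + cos φ cos δ sin H₀ = 1.6356×0.44932×0.12771 + 0.89337×0.99181×0.99790 = 0.093855 + 0.884193 = 0.978048.
Q̄ = (S₀/π) × [bracket] = (1361/π) × 0.978048 = 423.7 W/m².

Q̄ ≈ 424 W/m²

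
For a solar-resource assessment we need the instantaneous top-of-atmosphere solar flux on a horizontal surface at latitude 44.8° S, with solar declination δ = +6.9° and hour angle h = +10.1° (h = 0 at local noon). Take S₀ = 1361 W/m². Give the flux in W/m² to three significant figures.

829 W/m²

cos θ_z = sin φ sin δ + cos φ cos δ cos h = -0.084653 + 0.693515 = 0.608862.
Flux = S₀ · cos θ_z = 1361 × 0.608862 = 828.7 W/m².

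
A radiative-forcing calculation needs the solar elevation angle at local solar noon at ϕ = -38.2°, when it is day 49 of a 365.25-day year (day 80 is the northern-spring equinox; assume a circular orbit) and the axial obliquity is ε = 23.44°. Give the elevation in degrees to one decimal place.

Solar longitude: L_s = 360° × (49 − 80)/365.25 = -30.554°, i.e. -30.554° + 360° = 329.446°.
sin δ = sin 23.44° × sin 329.446° = -0.20222, so δ = -11.667°.
At local noon the hour angle is zero, so the zenith angle equals |ϕ − δ| = |-38.2° − (-11.667°)| = 26.533°.
Elevation = 90° − 26.533° = 63.5°.

63.5°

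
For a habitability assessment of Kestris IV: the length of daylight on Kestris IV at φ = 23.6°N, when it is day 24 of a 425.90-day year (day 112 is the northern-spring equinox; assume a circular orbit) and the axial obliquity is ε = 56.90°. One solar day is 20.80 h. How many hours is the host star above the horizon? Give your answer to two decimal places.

6.17 h

Solar longitude: λ_s = 360° × (24 − 112)/425.90 = -74.384°, i.e. -74.384° + 360° = 285.616°.
sin δ = sin 56.90° × sin 285.616° = -0.80680, so δ = -53.784°.
cos H₀ = −tan φ · tan δ = −tan(+23.6°) × tan(-53.784°) = 0.5966, so H₀ = 0.9316 rad = 53.37°.
Daylight = 2H₀/(2π) × 20.80 h = (0.9316/π) × 20.80 = 6.17 h.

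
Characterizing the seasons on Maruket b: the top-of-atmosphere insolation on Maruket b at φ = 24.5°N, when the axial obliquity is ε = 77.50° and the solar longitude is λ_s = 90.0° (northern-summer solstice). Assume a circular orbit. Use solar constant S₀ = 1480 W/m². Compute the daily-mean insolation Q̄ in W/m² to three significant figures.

Q̄ ≈ 599 W/m²

Solar declination: sin δ = sin ε · sin λ_s = sin 77.50° × sin 90.0° = 0.97630, so δ = +77.500°.
cos H₀ = −tan(+24.5°) tan(+77.500°) = -2.0556 ≤ −1 ⇒ polar day, H₀ = π.
Bracket: H₀ sin φ sin δ + cos φ cos δ sin H₀ = 3.1416×0.41469×0.97630 + 0.90996×0.21644×0.00000 = 1.271914 + 0.000000 = 1.271914.
Q̄ = (S₀/π) × [bracket] = (1480/π) × 1.271914 = 599.2 W/m².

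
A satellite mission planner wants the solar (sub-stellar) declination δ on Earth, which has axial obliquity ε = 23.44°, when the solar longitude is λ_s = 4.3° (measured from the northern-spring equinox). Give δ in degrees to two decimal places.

δ = +1.71°

sin δ = sin ε · sin λ_s = sin 23.44° × sin 4.3° = 0.029826.
δ = arcsin(0.029826) = +1.71°.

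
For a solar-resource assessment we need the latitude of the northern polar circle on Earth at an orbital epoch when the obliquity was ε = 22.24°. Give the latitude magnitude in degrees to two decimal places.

67.76°

The polar circle is the lowest latitude that experiences at least one full rotation of continuous daylight at the northern-summer solstice; it lies at |ϕ| = 90° − ε = 90° − 22.24° = 67.76°.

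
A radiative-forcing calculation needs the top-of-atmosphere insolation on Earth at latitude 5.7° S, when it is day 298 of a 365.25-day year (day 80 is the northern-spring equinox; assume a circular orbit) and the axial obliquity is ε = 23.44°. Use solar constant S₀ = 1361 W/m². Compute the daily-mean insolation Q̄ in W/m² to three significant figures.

Q̄ ≈ 435 W/m²

Solar longitude: λ_s = 360° × (298 − 80)/365.25 = 214.867°.
sin δ = sin 23.44° × sin 214.867° = -0.22740, so δ = -13.144°.
cos H₀ = −tan(-5.7°) tan(-13.144°) = -0.0233, H₀ = 1.5941 rad.
Bracket: H₀ sin φ sin δ + cos φ cos δ sin H₀ = 1.5941×-0.09932×-0.22740 + 0.99506×0.97380×0.99973 = 0.036003 + 0.968728 = 1.004731.
Q̄ = (S₀/π) × [bracket] = (1361/π) × 1.004731 = 435.3 W/m².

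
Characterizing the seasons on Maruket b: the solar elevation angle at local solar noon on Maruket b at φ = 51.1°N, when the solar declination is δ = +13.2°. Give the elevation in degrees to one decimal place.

At local noon the hour angle is zero, so the zenith angle equals |φ − δ| = |+51.1° − (+13.200°)| = 37.900°.
Elevation = 90° − 37.900° = 52.1°.

52.1°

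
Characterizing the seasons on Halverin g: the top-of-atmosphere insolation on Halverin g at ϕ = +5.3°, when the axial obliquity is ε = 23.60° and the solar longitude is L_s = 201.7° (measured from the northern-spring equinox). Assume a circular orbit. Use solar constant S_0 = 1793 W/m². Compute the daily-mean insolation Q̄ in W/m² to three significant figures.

Q̄ ≈ 550 W/m²

Solar declination: sin δ = sin ε · sin L_s = sin 23.60° × sin 201.7° = -0.14803, so δ = -8.513°.
cos h₀ = −tan(+5.3°) tan(-8.513°) = 0.0139, h₀ = 1.5569 rad.
Bracket: h₀ sin ϕ sin δ + cos ϕ cos δ sin h₀ = 1.5569×0.09237×-0.14803 + 0.99572×0.98898×0.99990 = -0.021288 + 0.984649 = 0.963361.
Q̄ = (S_0/π) × [bracket] = (1793/π) × 0.963361 = 549.8 W/m².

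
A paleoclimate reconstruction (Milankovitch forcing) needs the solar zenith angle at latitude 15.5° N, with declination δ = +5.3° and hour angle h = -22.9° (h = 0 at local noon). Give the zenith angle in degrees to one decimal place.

cos θ_z = sin φ sin δ + cos φ cos δ cos h = 0.024685 + 0.883887 = 0.908572.
θ_z = arccos(0.908572) = 24.7°.

θ_z = 24.7°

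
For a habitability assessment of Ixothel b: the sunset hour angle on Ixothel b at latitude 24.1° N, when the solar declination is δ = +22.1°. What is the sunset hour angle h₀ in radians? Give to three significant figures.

cos h₀ = −tan ϕ · tan δ = −tan(+24.1°) × tan(+22.100°) = -0.1816, so h₀ = 1.7534 rad = 100.47°.

h₀ = 1.75 rad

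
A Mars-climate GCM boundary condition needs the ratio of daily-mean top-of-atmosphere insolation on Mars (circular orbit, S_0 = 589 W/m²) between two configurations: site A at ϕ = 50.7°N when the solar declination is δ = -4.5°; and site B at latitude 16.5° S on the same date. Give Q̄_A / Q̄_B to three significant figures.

— Configuration A (ϕ=+50.7°):
cos h₀ = −tan(+50.7°) tan(-4.500°) = 0.0962, h₀ = 1.4745 rad.
Bracket: h₀ sin ϕ sin δ + cos ϕ cos δ sin h₀ = 1.4745×0.77384×-0.07846 + 0.63338×0.99692×0.99537 = -0.089525 + 0.628506 = 0.538981.
Q̄ = (S_0/π) × [bracket] = (589/π) × 0.538981 = 101.05 W/m².
— Configuration B (ϕ=-16.5°):
cos h₀ = −tan(-16.5°) tan(-4.500°) = -0.0233, h₀ = 1.5941 rad.
Bracket: h₀ sin ϕ sin δ + cos ϕ cos δ sin h₀ = 1.5941×-0.28402×-0.07846 + 0.95882×0.99692×0.99973 = 0.035523 + 0.955609 = 0.991132.
Q̄ = (S_0/π) × [bracket] = (589/π) × 0.991132 = 185.82 W/m².
Ratio Q̄_A / Q̄_B = 101.05 / 185.82 = 0.5438.

Q̄_A / Q̄_B ≈ 0.544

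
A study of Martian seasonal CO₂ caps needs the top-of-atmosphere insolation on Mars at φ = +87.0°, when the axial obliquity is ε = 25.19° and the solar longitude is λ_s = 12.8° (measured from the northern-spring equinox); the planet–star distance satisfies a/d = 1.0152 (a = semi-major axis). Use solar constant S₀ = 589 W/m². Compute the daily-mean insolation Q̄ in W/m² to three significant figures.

Solar declination: sin δ = sin ε · sin λ_s = sin 25.19° × sin 12.8° = 0.09430, so δ = +5.411°.
cos H₀ = −tan(+87.0°) tan(+5.411°) = -1.8073 ≤ −1 ⇒ polar day, H₀ = π.
Bracket: H₀ sin φ sin δ + cos φ cos δ sin H₀ = 3.1416×0.99863×0.09430 + 0.05234×0.99554×0.00000 = 0.295847 + 0.000000 = 0.295847.
Inverse-square distance factor (a/d)² = 1.0152² = 1.030631.
Q̄ = (S₀/π) × 1.030631 × [bracket] = (589/π) × 1.030631 × 0.295847 = 57.17 W/m².

Q̄ ≈ 57.2 W/m²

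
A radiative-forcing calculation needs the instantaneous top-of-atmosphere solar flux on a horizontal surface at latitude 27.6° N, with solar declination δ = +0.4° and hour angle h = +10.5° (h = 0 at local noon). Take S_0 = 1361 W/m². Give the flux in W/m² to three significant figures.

cos θ_z = sin ϕ sin δ + cos ϕ cos δ cos h = 0.003234 + 0.871343 = 0.874577.
Flux = S_0 · cos θ_z = 1361 × 0.874577 = 1190 W/m².

1.19e+03 W/m²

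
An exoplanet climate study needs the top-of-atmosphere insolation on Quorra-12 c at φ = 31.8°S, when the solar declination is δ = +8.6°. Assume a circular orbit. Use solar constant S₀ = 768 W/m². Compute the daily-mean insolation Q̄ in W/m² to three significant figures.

Q̄ ≈ 176 W/m²

cos H₀ = −tan(-31.8°) tan(+8.600°) = 0.0938, H₀ = 1.4769 rad.
Bracket: H₀ sin φ sin δ + cos φ cos δ sin H₀ = 1.4769×-0.52696×0.14954 + 0.84989×0.98876×0.99559 = -0.116382 + 0.836631 = 0.720249.
Q̄ = (S₀/π) × [bracket] = (768/π) × 0.720249 = 176.1 W/m².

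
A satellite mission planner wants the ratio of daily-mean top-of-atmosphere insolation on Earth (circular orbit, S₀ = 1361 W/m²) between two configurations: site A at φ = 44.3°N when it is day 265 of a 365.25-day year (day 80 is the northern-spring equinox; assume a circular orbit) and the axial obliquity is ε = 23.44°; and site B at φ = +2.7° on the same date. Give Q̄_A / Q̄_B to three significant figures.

— Configuration A (φ=+44.3°):
Solar longitude: λ_s = 360° × (265 − 80)/365.25 = 182.341°.
sin δ = sin 23.44° × sin 182.341° = -0.01625, so δ = -0.931°.
cos H₀ = −tan(+44.3°) tan(-0.931°) = 0.0159, H₀ = 1.5549 rad.
Bracket: H₀ sin φ sin δ + cos φ cos δ sin H₀ = 1.5549×0.69842×-0.01625 + 0.71569×0.99987×0.99987 = -0.017647 + 0.715504 = 0.697857.
Q̄ = (S₀/π) × [bracket] = (1361/π) × 0.697857 = 302.33 W/m².
— Configuration B (φ=+2.7°):
cos H₀ = −tan(+2.7°) tan(-0.931°) = 0.0008, H₀ = 1.5700 rad.
Bracket: H₀ sin φ sin δ + cos φ cos δ sin H₀ = 1.5700×0.04711×-0.01625 + 0.99889×0.99987×1.00000 = -0.001202 + 0.998760 = 0.997558.
Q̄ = (S₀/π) × [bracket] = (1361/π) × 0.997558 = 432.16 W/m².
Ratio Q̄_A / Q̄_B = 302.33 / 432.16 = 0.6996.

Q̄_A / Q̄_B ≈ 0.700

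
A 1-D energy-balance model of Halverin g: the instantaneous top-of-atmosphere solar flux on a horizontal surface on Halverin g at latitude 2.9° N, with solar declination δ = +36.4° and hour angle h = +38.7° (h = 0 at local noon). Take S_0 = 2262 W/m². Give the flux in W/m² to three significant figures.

cos θ_z = sin ϕ sin δ + cos ϕ cos δ cos h = 0.030023 + 0.627359 = 0.657382.
Flux = S_0 · cos θ_z = 2262 × 0.657382 = 1487 W/m².

1.49e+03 W/m²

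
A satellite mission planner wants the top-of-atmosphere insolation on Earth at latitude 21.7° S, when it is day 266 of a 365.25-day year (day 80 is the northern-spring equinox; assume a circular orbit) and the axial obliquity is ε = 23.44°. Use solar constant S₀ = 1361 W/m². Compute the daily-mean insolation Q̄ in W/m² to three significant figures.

Solar longitude: λ_s = 360° × (266 − 80)/365.25 = 183.326°.
sin δ = sin 23.44° × sin 183.326° = -0.02308, so δ = -1.323°.
cos H₀ = −tan(-21.7°) tan(-1.323°) = -0.0092, H₀ = 1.5800 rad.
Bracket: H₀ sin φ sin δ + cos φ cos δ sin H₀ = 1.5800×-0.36975×-0.02308 + 0.92913×0.99973×0.99996 = 0.013483 + 0.928842 = 0.942325.
Q̄ = (S₀/π) × [bracket] = (1361/π) × 0.942325 = 408.2 W/m².

Q̄ ≈ 408 W/m²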